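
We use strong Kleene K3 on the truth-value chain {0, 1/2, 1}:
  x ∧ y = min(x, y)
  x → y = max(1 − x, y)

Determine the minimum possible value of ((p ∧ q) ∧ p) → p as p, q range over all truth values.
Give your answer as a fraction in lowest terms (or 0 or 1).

Take p = 1/2, q = 1/2:
p ∧ q = 1/2 ∧ 1/2 = 1/2
(p ∧ q) ∧ p = 1/2 ∧ 1/2 = 1/2
((p ∧ q) ∧ p) → p = 1/2 → 1/2 = 1/2
No assignment yields a value below 1/2, so this is the minimum.

1/2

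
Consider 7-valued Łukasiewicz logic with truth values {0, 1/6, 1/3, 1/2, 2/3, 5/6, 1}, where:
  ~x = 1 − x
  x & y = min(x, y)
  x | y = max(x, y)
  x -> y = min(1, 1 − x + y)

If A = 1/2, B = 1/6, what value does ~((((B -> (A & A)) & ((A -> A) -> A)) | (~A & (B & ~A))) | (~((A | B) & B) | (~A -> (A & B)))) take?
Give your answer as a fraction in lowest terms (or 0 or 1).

1/6

A & A = 1/2 & 1/2 = 1/2
B -> (A & A) = 1/6 -> 1/2 = 1
A -> A = 1/2 -> 1/2 = 1
(A -> A) -> A = 1 -> 1/2 = 1/2
(B -> (A & A)) & ((A -> A) -> A) = 1 & 1/2 = 1/2
~A = ~1/2 = 1/2
~A = ~1/2 = 1/2
B & ~A = 1/6 & 1/2 = 1/6
~A & (B & ~A) = 1/2 & 1/6 = 1/6
((B -> (A & A)) & ((A -> A) -> A)) | (~A & (B & ~A)) = 1/2 | 1/6 = 1/2
A | B = 1/2 | 1/6 = 1/2
(A | B) & B = 1/2 & 1/6 = 1/6
~((A | B) & B) = ~1/6 = 5/6
~A = ~1/2 = 1/2
A & B = 1/2 & 1/6 = 1/6
~A -> (A & B) = 1/2 -> 1/6 = 2/3
~((A | B) & B) | (~A -> (A & B)) = 5/6 | 2/3 = 5/6
(((B -> (A & A)) & ((A -> A) -> A)) | (~A & (B & ~A))) | (~((A | B) & B) | (~A -> (A & B))) = 1/2 | 5/6 = 5/6
~((((B -> (A & A)) & ((A -> A) -> A)) | (~A & (B & ~A))) | (~((A | B) & B) | (~A -> (A & B)))) = ~5/6 = 1/6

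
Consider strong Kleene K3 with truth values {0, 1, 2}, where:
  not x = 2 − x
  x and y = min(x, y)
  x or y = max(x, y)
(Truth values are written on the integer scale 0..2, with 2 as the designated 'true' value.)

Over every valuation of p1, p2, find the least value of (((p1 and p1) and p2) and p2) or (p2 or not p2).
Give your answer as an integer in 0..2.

1

Take p1 = 0, p2 = 1:
p1 and p1 = 0 and 0 = 0
(p1 and p1) and p2 = 0 and 1 = 0
((p1 and p1) and p2) and p2 = 0 and 1 = 0
not p2 = not 1 = 1
p2 or not p2 = 1 or 1 = 1
(((p1 and p1) and p2) and p2) or (p2 or not p2) = 0 or 1 = 1
No assignment yields a value below 1, so this is the minimum.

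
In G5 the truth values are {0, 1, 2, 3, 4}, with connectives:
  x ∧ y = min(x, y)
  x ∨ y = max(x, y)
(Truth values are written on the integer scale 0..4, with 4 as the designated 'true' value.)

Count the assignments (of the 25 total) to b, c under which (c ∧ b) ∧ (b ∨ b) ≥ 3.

4

value 4: 1 assignment (counts)
value 3: 3 assignments (counts)
value 2: 5 assignments
value 1: 7 assignments
value 0: 9 assignments
So 4 of the 25 assignments meet the threshold.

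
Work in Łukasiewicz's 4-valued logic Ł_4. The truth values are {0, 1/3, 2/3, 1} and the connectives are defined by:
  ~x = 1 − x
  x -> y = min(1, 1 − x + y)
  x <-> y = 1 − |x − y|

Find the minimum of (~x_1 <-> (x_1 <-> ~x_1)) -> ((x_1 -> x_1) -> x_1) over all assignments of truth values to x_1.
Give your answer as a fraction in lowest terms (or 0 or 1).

Take x_1 = 1/3:
~x_1 = ~1/3 = 2/3
~x_1 = ~1/3 = 2/3
x_1 <-> ~x_1 = 1/3 <-> 2/3 = 2/3
~x_1 <-> (x_1 <-> ~x_1) = 2/3 <-> 2/3 = 1
x_1 -> x_1 = 1/3 -> 1/3 = 1
(x_1 -> x_1) -> x_1 = 1 -> 1/3 = 1/3
(~x_1 <-> (x_1 <-> ~x_1)) -> ((x_1 -> x_1) -> x_1) = 1 -> 1/3 = 1/3
No assignment yields a value below 1/3, so this is the minimum.

1/3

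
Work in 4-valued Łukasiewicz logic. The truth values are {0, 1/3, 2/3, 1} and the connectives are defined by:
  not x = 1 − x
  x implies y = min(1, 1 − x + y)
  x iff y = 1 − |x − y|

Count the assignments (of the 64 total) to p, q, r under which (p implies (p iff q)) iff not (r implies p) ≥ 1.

value 1: 8 assignments (counts)
value 2/3: 13 assignments
value 1/3: 18 assignments
value 0: 25 assignments
So 8 of the 64 assignments meet the threshold.

8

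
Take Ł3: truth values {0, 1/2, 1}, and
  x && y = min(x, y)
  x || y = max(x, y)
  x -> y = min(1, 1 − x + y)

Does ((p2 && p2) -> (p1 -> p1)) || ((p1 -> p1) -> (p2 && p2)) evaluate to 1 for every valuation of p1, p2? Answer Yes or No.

p1 = 0, p2 = 0 ↦ 1
p1 = 0, p2 = 1/2 ↦ 1
p1 = 0, p2 = 1 ↦ 1
p1 = 1/2, p2 = 0 ↦ 1
p1 = 1/2, p2 = 1/2 ↦ 1
p1 = 1/2, p2 = 1 ↦ 1
p1 = 1, p2 = 0 ↦ 1
p1 = 1, p2 = 1/2 ↦ 1
p1 = 1, p2 = 1 ↦ 1
Every assignment gives a value ≥ 1.

Yes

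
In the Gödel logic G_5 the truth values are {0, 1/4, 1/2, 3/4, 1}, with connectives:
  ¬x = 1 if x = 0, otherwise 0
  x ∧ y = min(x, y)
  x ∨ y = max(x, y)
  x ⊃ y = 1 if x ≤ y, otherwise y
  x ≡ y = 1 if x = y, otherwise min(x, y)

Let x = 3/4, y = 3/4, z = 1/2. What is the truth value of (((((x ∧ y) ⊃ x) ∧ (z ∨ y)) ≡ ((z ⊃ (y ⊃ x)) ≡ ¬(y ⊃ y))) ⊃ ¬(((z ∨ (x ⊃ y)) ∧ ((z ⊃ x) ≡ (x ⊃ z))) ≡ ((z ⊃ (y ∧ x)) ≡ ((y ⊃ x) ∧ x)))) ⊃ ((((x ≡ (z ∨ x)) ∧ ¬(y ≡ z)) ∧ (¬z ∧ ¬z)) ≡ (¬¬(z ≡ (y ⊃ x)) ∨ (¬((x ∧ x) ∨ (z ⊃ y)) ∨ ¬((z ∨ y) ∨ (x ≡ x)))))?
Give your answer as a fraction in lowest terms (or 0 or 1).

0

x ∧ y = 3/4 ∧ 3/4 = 3/4
(x ∧ y) ⊃ x = 3/4 ⊃ 3/4 = 1
z ∨ y = 1/2 ∨ 3/4 = 3/4
((x ∧ y) ⊃ x) ∧ (z ∨ y) = 1 ∧ 3/4 = 3/4
y ⊃ x = 3/4 ⊃ 3/4 = 1
z ⊃ (y ⊃ x) = 1/2 ⊃ 1 = 1
y ⊃ y = 3/4 ⊃ 3/4 = 1
¬(y ⊃ y) = ¬1 = 0
(z ⊃ (y ⊃ x)) ≡ ¬(y ⊃ y) = 1 ≡ 0 = 0
(((x ∧ y) ⊃ x) ∧ (z ∨ y)) ≡ ((z ⊃ (y ⊃ x)) ≡ ¬(y ⊃ y)) = 3/4 ≡ 0 = 0
x ⊃ y = 3/4 ⊃ 3/4 = 1
z ∨ (x ⊃ y) = 1/2 ∨ 1 = 1
z ⊃ x = 1/2 ⊃ 3/4 = 1
x ⊃ z = 3/4 ⊃ 1/2 = 1/2
(z ⊃ x) ≡ (x ⊃ z) = 1 ≡ 1/2 = 1/2
(z ∨ (x ⊃ y)) ∧ ((z ⊃ x) ≡ (x ⊃ z)) = 1 ∧ 1/2 = 1/2
y ∧ x = 3/4 ∧ 3/4 = 3/4
z ⊃ (y ∧ x) = 1/2 ⊃ 3/4 = 1
y ⊃ x = 3/4 ⊃ 3/4 = 1
(y ⊃ x) ∧ x = 1 ∧ 3/4 = 3/4
(z ⊃ (y ∧ x)) ≡ ((y ⊃ x) ∧ x) = 1 ≡ 3/4 = 3/4
((z ∨ (x ⊃ y)) ∧ ((z ⊃ x) ≡ (x ⊃ z))) ≡ ((z ⊃ (y ∧ x)) ≡ ((y ⊃ x) ∧ x)) = 1/2 ≡ 3/4 = 1/2
¬(((z ∨ (x ⊃ y)) ∧ ((z ⊃ x) ≡ (x ⊃ z))) ≡ ((z ⊃ (y ∧ x)) ≡ ((y ⊃ x) ∧ x))) = ¬1/2 = 0
((((x ∧ y) ⊃ x) ∧ (z ∨ y)) ≡ ((z ⊃ (y ⊃ x)) ≡ ¬(y ⊃ y))) ⊃ ¬(((z ∨ (x ⊃ y)) ∧ ((z ⊃ x) ≡ (x ⊃ z))) ≡ ((z ⊃ (y ∧ x)) ≡ ((y ⊃ x) ∧ x))) = 0 ⊃ 0 = 1
z ∨ x = 1/2 ∨ 3/4 = 3/4
x ≡ (z ∨ x) = 3/4 ≡ 3/4 = 1
y ≡ z = 3/4 ≡ 1/2 = 1/2
¬(y ≡ z) = ¬1/2 = 0
(x ≡ (z ∨ x)) ∧ ¬(y ≡ z) = 1 ∧ 0 = 0
¬z = ¬1/2 = 0
¬z = ¬1/2 = 0
¬z ∧ ¬z = 0 ∧ 0 = 0
((x ≡ (z ∨ x)) ∧ ¬(y ≡ z)) ∧ (¬z ∧ ¬z) = 0 ∧ 0 = 0
y ⊃ x = 3/4 ⊃ 3/4 = 1
z ≡ (y ⊃ x) = 1/2 ≡ 1 = 1/2
¬(z ≡ (y ⊃ x)) = ¬1/2 = 0
¬¬(z ≡ (y ⊃ x)) = ¬0 = 1
x ∧ x = 3/4 ∧ 3/4 = 3/4
z ⊃ y = 1/2 ⊃ 3/4 = 1
(x ∧ x) ∨ (z ⊃ y) = 3/4 ∨ 1 = 1
¬((x ∧ x) ∨ (z ⊃ y)) = ¬1 = 0
z ∨ y = 1/2 ∨ 3/4 = 3/4
x ≡ x = 3/4 ≡ 3/4 = 1
(z ∨ y) ∨ (x ≡ x) = 3/4 ∨ 1 = 1
¬((z ∨ y) ∨ (x ≡ x)) = ¬1 = 0
¬((x ∧ x) ∨ (z ⊃ y)) ∨ ¬((z ∨ y) ∨ (x ≡ x)) = 0 ∨ 0 = 0
¬¬(z ≡ (y ⊃ x)) ∨ (¬((x ∧ x) ∨ (z ⊃ y)) ∨ ¬((z ∨ y) ∨ (x ≡ x))) = 1 ∨ 0 = 1
(((x ≡ (z ∨ x)) ∧ ¬(y ≡ z)) ∧ (¬z ∧ ¬z)) ≡ (¬¬(z ≡ (y ⊃ x)) ∨ (¬((x ∧ x) ∨ (z ⊃ y)) ∨ ¬((z ∨ y) ∨ (x ≡ x)))) = 0 ≡ 1 = 0
(((((x ∧ y) ⊃ x) ∧ (z ∨ y)) ≡ ((z ⊃ (y ⊃ x)) ≡ ¬(y ⊃ y))) ⊃ ¬(((z ∨ (x ⊃ y)) ∧ ((z ⊃ x) ≡ (x ⊃ z))) ≡ ((z ⊃ (y ∧ x)) ≡ ((y ⊃ x) ∧ x)))) ⊃ ((((x ≡ (z ∨ x)) ∧ ¬(y ≡ z)) ∧ (¬z ∧ ¬z)) ≡ (¬¬(z ≡ (y ⊃ x)) ∨ (¬((x ∧ x) ∨ (z ⊃ y)) ∨ ¬((z ∨ y) ∨ (x ≡ x))))) = 1 ⊃ 0 = 0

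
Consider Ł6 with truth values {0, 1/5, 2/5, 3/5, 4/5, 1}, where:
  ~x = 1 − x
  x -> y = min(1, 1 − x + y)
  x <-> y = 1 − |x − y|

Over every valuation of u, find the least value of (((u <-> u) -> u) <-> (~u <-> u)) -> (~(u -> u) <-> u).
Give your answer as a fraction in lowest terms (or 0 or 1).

Take u = 3/5:
u <-> u = 3/5 <-> 3/5 = 1
(u <-> u) -> u = 1 -> 3/5 = 3/5
~u = ~3/5 = 2/5
~u <-> u = 2/5 <-> 3/5 = 4/5
((u <-> u) -> u) <-> (~u <-> u) = 3/5 <-> 4/5 = 4/5
u -> u = 3/5 -> 3/5 = 1
~(u -> u) = ~1 = 0
~(u -> u) <-> u = 0 <-> 3/5 = 2/5
(((u <-> u) -> u) <-> (~u <-> u)) -> (~(u -> u) <-> u) = 4/5 -> 2/5 = 3/5
No assignment yields a value below 3/5, so this is the minimum.

3/5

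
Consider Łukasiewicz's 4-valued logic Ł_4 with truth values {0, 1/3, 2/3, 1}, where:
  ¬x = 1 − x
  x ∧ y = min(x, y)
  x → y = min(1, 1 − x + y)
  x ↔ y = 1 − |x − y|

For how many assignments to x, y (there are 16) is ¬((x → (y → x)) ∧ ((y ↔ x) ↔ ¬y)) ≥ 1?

2

x = 0, y = 0 ↦ 0  <
x = 0, y = 1/3 ↦ 0  <
x = 0, y = 2/3 ↦ 0  <
x = 0, y = 1 ↦ 0  <
x = 1/3, y = 0 ↦ 1/3  <
x = 1/3, y = 1/3 ↦ 1/3  <
x = 1/3, y = 2/3 ↦ 1/3  <
x = 1/3, y = 1 ↦ 1/3  <
x = 2/3, y = 0 ↦ 2/3  <
x = 2/3, y = 1/3 ↦ 0  <
x = 2/3, y = 2/3 ↦ 2/3  <
x = 2/3, y = 1 ↦ 2/3  <
x = 1, y = 0 ↦ 1  ≥
x = 1, y = 1/3 ↦ 1/3  <
x = 1, y = 2/3 ↦ 1/3  <
x = 1, y = 1 ↦ 1  ≥
So 2 of the 16 assignments meet the threshold.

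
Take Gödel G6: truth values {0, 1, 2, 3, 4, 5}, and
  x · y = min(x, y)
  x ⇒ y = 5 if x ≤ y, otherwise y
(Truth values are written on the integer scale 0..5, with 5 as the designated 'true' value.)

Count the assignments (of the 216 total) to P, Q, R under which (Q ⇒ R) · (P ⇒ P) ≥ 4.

132

value 5: 126 assignments (counts)
value 4: 6 assignments (counts)
value 3: 12 assignments
value 2: 18 assignments
value 1: 24 assignments
value 0: 30 assignments
So 132 of the 216 assignments meet the threshold.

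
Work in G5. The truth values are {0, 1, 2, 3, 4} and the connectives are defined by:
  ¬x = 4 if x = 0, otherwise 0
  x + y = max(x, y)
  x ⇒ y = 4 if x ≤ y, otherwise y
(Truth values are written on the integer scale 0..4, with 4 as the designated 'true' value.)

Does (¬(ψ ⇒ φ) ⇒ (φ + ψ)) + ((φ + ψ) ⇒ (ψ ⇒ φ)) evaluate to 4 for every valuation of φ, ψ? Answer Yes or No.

Counterexample: take φ = 0, ψ = 1.
ψ ⇒ φ = 1 ⇒ 0 = 0
¬(ψ ⇒ φ) = ¬0 = 4
φ + ψ = 0 + 1 = 1
¬(ψ ⇒ φ) ⇒ (φ + ψ) = 4 ⇒ 1 = 1
φ + ψ = 0 + 1 = 1
ψ ⇒ φ = 1 ⇒ 0 = 0
(φ + ψ) ⇒ (ψ ⇒ φ) = 1 ⇒ 0 = 0
(¬(ψ ⇒ φ) ⇒ (φ + ψ)) + ((φ + ψ) ⇒ (ψ ⇒ φ)) = 1 + 0 = 1
This gives 1 ≠ 4.

No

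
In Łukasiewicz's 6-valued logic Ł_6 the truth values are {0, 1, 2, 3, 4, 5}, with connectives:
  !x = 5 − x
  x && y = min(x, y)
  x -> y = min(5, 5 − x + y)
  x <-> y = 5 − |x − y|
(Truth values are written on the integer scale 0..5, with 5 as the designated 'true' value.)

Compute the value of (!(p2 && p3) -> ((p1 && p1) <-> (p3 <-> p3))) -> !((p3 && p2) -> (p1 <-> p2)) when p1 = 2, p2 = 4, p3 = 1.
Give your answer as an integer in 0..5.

p2 && p3 = 4 && 1 = 1
!(p2 && p3) = !1 = 4
p1 && p1 = 2 && 2 = 2
p3 <-> p3 = 1 <-> 1 = 5
(p1 && p1) <-> (p3 <-> p3) = 2 <-> 5 = 2
!(p2 && p3) -> ((p1 && p1) <-> (p3 <-> p3)) = 4 -> 2 = 3
p3 && p2 = 1 && 4 = 1
p1 <-> p2 = 2 <-> 4 = 3
(p3 && p2) -> (p1 <-> p2) = 1 -> 3 = 5
!((p3 && p2) -> (p1 <-> p2)) = !5 = 0
(!(p2 && p3) -> ((p1 && p1) <-> (p3 <-> p3))) -> !((p3 && p2) -> (p1 <-> p2)) = 3 -> 0 = 2

2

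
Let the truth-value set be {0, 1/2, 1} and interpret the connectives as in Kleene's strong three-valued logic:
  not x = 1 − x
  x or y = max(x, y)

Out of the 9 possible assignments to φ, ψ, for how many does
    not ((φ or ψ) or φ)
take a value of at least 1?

1

φ = 0, ψ = 0 ↦ 1  ≥
φ = 0, ψ = 1/2 ↦ 1/2  <
φ = 0, ψ = 1 ↦ 0  <
φ = 1/2, ψ = 0 ↦ 1/2  <
φ = 1/2, ψ = 1/2 ↦ 1/2  <
φ = 1/2, ψ = 1 ↦ 0  <
φ = 1, ψ = 0 ↦ 0  <
φ = 1, ψ = 1/2 ↦ 0  <
φ = 1, ψ = 1 ↦ 0  <
So 1 of the 9 assignments meets the threshold.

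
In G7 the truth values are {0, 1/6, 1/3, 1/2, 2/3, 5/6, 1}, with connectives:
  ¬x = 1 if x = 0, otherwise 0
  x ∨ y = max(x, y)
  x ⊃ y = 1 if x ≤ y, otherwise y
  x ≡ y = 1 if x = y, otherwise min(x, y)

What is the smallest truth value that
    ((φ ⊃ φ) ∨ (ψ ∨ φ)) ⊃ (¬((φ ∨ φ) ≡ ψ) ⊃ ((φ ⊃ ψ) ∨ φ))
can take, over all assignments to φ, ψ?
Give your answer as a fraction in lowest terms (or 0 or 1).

Take φ = 1/6, ψ = 0:
φ ⊃ φ = 1/6 ⊃ 1/6 = 1
ψ ∨ φ = 0 ∨ 1/6 = 1/6
(φ ⊃ φ) ∨ (ψ ∨ φ) = 1 ∨ 1/6 = 1
φ ∨ φ = 1/6 ∨ 1/6 = 1/6
(φ ∨ φ) ≡ ψ = 1/6 ≡ 0 = 0
¬((φ ∨ φ) ≡ ψ) = ¬0 = 1
φ ⊃ ψ = 1/6 ⊃ 0 = 0
(φ ⊃ ψ) ∨ φ = 0 ∨ 1/6 = 1/6
¬((φ ∨ φ) ≡ ψ) ⊃ ((φ ⊃ ψ) ∨ φ) = 1 ⊃ 1/6 = 1/6
((φ ⊃ φ) ∨ (ψ ∨ φ)) ⊃ (¬((φ ∨ φ) ≡ ψ) ⊃ ((φ ⊃ ψ) ∨ φ)) = 1 ⊃ 1/6 = 1/6
No assignment yields a value below 1/6, so this is the minimum.

1/6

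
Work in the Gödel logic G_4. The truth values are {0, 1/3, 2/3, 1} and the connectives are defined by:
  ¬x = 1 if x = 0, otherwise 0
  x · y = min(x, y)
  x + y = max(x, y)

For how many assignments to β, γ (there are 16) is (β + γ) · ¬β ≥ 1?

1

β = 0, γ = 0 ↦ 0  <
β = 0, γ = 1/3 ↦ 1/3  <
β = 0, γ = 2/3 ↦ 2/3  <
β = 0, γ = 1 ↦ 1  ≥
β = 1/3, γ = 0 ↦ 0  <
β = 1/3, γ = 1/3 ↦ 0  <
β = 1/3, γ = 2/3 ↦ 0  <
β = 1/3, γ = 1 ↦ 0  <
β = 2/3, γ = 0 ↦ 0  <
β = 2/3, γ = 1/3 ↦ 0  <
β = 2/3, γ = 2/3 ↦ 0  <
β = 2/3, γ = 1 ↦ 0  <
β = 1, γ = 0 ↦ 0  <
β = 1, γ = 1/3 ↦ 0  <
β = 1, γ = 2/3 ↦ 0  <
β = 1, γ = 1 ↦ 0  <
So 1 of the 16 assignments meets the threshold.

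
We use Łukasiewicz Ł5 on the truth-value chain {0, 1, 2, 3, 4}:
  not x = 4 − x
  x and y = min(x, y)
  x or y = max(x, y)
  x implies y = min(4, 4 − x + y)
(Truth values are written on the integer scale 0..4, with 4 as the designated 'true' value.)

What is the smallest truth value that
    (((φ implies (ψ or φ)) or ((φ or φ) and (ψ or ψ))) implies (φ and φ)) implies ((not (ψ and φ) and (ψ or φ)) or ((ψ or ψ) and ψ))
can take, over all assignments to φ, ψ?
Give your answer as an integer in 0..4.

Take φ = 4, ψ = 2:
ψ or φ = 2 or 4 = 4
φ implies (ψ or φ) = 4 implies 4 = 4
φ or φ = 4 or 4 = 4
ψ or ψ = 2 or 2 = 2
(φ or φ) and (ψ or ψ) = 4 and 2 = 2
(φ implies (ψ or φ)) or ((φ or φ) and (ψ or ψ)) = 4 or 2 = 4
φ and φ = 4 and 4 = 4
((φ implies (ψ or φ)) or ((φ or φ) and (ψ or ψ))) implies (φ and φ) = 4 implies 4 = 4
ψ and φ = 2 and 4 = 2
not (ψ and φ) = not 2 = 2
ψ or φ = 2 or 4 = 4
not (ψ and φ) and (ψ or φ) = 2 and 4 = 2
ψ or ψ = 2 or 2 = 2
(ψ or ψ) and ψ = 2 and 2 = 2
(not (ψ and φ) and (ψ or φ)) or ((ψ or ψ) and ψ) = 2 or 2 = 2
(((φ implies (ψ or φ)) or ((φ or φ) and (ψ or ψ))) implies (φ and φ)) implies ((not (ψ and φ) and (ψ or φ)) or ((ψ or ψ) and ψ)) = 4 implies 2 = 2
No assignment yields a value below 2, so this is the minimum.

2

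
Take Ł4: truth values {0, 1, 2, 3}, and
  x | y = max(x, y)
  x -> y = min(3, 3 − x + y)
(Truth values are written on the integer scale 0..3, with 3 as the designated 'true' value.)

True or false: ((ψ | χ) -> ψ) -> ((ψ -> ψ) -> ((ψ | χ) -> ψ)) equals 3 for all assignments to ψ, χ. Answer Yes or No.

ψ = 0, χ = 0 ↦ 3
ψ = 0, χ = 1 ↦ 3
ψ = 0, χ = 2 ↦ 3
ψ = 0, χ = 3 ↦ 3
ψ = 1, χ = 0 ↦ 3
ψ = 1, χ = 1 ↦ 3
ψ = 1, χ = 2 ↦ 3
ψ = 1, χ = 3 ↦ 3
ψ = 2, χ = 0 ↦ 3
ψ = 2, χ = 1 ↦ 3
ψ = 2, χ = 2 ↦ 3
ψ = 2, χ = 3 ↦ 3
ψ = 3, χ = 0 ↦ 3
ψ = 3, χ = 1 ↦ 3
ψ = 3, χ = 2 ↦ 3
ψ = 3, χ = 3 ↦ 3
Every assignment gives a value ≥ 3.

Yes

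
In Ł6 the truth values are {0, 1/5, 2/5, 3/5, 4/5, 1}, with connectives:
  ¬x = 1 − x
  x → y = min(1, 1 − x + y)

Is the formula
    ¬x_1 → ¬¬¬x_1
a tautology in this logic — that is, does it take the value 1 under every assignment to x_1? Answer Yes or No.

x_1 = 0 ↦ 1
x_1 = 1/5 ↦ 1
x_1 = 2/5 ↦ 1
x_1 = 3/5 ↦ 1
x_1 = 4/5 ↦ 1
x_1 = 1 ↦ 1
Every assignment gives a value ≥ 1.

Yes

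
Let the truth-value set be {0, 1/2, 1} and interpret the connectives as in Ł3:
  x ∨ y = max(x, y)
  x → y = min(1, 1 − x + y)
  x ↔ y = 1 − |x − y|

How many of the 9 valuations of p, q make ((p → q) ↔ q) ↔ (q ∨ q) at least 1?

p = 0, q = 0 ↦ 1  ≥
p = 0, q = 1/2 ↦ 1  ≥
p = 0, q = 1 ↦ 1  ≥
p = 1/2, q = 0 ↦ 1/2  <
p = 1/2, q = 1/2 ↦ 1  ≥
p = 1/2, q = 1 ↦ 1  ≥
p = 1, q = 0 ↦ 0  <
p = 1, q = 1/2 ↦ 1/2  <
p = 1, q = 1 ↦ 1  ≥
So 6 of the 9 assignments meet the threshold.

6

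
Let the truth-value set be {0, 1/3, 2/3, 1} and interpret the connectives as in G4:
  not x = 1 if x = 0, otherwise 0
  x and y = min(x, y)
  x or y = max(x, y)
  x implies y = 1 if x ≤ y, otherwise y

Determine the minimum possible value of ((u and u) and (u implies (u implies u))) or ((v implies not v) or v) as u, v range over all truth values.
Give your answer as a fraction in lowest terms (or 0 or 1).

Take u = 0, v = 1/3:
u and u = 0 and 0 = 0
u implies u = 0 implies 0 = 1
u implies (u implies u) = 0 implies 1 = 1
(u and u) and (u implies (u implies u)) = 0 and 1 = 0
not v = not 1/3 = 0
v implies not v = 1/3 implies 0 = 0
(v implies not v) or v = 0 or 1/3 = 1/3
((u and u) and (u implies (u implies u))) or ((v implies not v) or v) = 0 or 1/3 = 1/3
No assignment yields a value below 1/3, so this is the minimum.

1/3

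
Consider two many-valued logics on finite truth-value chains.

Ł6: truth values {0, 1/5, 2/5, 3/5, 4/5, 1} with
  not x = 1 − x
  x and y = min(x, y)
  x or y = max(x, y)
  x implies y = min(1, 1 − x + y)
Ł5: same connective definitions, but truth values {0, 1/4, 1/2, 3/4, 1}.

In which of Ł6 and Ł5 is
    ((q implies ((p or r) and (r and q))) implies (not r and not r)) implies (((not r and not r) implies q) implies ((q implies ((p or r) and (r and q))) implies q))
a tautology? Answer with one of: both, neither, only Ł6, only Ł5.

In Ł6: every assignment gives 1 — tautology.
In Ł5: every assignment gives 1 — tautology.

both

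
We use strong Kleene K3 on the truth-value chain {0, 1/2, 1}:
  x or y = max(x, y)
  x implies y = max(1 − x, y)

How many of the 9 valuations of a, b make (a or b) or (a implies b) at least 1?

a = 0, b = 0 ↦ 1  ≥
a = 0, b = 1/2 ↦ 1  ≥
a = 0, b = 1 ↦ 1  ≥
a = 1/2, b = 0 ↦ 1/2  <
a = 1/2, b = 1/2 ↦ 1/2  <
a = 1/2, b = 1 ↦ 1  ≥
a = 1, b = 0 ↦ 1  ≥
a = 1, b = 1/2 ↦ 1  ≥
a = 1, b = 1 ↦ 1  ≥
So 7 of the 9 assignments meet the threshold.

7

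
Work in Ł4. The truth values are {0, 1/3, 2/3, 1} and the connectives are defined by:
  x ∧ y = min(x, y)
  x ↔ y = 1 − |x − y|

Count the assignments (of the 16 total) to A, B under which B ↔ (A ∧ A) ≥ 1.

4

A = 0, B = 0 ↦ 1  ≥
A = 0, B = 1/3 ↦ 2/3  <
A = 0, B = 2/3 ↦ 1/3  <
A = 0, B = 1 ↦ 0  <
A = 1/3, B = 0 ↦ 2/3  <
A = 1/3, B = 1/3 ↦ 1  ≥
A = 1/3, B = 2/3 ↦ 2/3  <
A = 1/3, B = 1 ↦ 1/3  <
A = 2/3, B = 0 ↦ 1/3  <
A = 2/3, B = 1/3 ↦ 2/3  <
A = 2/3, B = 2/3 ↦ 1  ≥
A = 2/3, B = 1 ↦ 2/3  <
A = 1, B = 0 ↦ 0  <
A = 1, B = 1/3 ↦ 1/3  <
A = 1, B = 2/3 ↦ 2/3  <
A = 1, B = 1 ↦ 1  ≥
So 4 of the 16 assignments meet the threshold.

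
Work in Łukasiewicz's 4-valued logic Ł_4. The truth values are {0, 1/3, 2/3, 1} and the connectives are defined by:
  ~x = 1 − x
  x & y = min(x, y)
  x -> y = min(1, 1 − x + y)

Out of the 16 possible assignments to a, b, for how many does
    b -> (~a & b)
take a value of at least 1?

10

a = 0, b = 0 ↦ 1  ≥
a = 0, b = 1/3 ↦ 1  ≥
a = 0, b = 2/3 ↦ 1  ≥
a = 0, b = 1 ↦ 1  ≥
a = 1/3, b = 0 ↦ 1  ≥
a = 1/3, b = 1/3 ↦ 1  ≥
a = 1/3, b = 2/3 ↦ 1  ≥
a = 1/3, b = 1 ↦ 2/3  <
a = 2/3, b = 0 ↦ 1  ≥
a = 2/3, b = 1/3 ↦ 1  ≥
a = 2/3, b = 2/3 ↦ 2/3  <
a = 2/3, b = 1 ↦ 1/3  <
a = 1, b = 0 ↦ 1  ≥
a = 1, b = 1/3 ↦ 2/3  <
a = 1, b = 2/3 ↦ 1/3  <
a = 1, b = 1 ↦ 0  <
So 10 of the 16 assignments meet the threshold.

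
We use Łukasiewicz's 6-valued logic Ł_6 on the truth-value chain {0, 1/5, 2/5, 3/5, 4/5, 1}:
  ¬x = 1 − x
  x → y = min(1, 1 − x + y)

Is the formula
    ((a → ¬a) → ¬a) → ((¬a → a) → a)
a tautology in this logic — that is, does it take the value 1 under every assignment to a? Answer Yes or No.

a = 0 ↦ 1
a = 1/5 ↦ 1
a = 2/5 ↦ 1
a = 3/5 ↦ 1
a = 4/5 ↦ 1
a = 1 ↦ 1
Every assignment gives a value ≥ 1.

Yes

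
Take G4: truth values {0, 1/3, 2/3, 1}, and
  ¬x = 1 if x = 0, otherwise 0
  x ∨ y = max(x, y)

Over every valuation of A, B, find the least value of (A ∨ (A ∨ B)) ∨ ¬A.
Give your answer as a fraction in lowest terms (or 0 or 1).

1/3

Take A = 1/3, B = 0:
A ∨ B = 1/3 ∨ 0 = 1/3
A ∨ (A ∨ B) = 1/3 ∨ 1/3 = 1/3
¬A = ¬1/3 = 0
(A ∨ (A ∨ B)) ∨ ¬A = 1/3 ∨ 0 = 1/3
No assignment yields a value below 1/3, so this is the minimum.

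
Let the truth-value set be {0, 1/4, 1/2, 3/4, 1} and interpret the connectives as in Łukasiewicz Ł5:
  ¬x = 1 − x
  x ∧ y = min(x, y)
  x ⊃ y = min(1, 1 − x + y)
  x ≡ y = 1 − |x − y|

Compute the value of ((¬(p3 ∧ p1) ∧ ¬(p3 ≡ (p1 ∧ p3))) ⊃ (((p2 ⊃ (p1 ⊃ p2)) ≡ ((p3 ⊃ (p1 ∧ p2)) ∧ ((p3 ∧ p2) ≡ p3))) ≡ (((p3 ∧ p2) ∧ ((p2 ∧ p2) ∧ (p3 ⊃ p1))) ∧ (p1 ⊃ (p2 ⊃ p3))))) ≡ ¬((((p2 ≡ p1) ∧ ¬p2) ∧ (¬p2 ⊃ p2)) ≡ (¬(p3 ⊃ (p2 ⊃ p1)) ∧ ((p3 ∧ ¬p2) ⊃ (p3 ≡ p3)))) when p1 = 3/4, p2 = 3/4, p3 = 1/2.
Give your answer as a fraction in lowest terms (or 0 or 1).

1/4

p3 ∧ p1 = 1/2 ∧ 3/4 = 1/2
¬(p3 ∧ p1) = ¬1/2 = 1/2
p1 ∧ p3 = 3/4 ∧ 1/2 = 1/2
p3 ≡ (p1 ∧ p3) = 1/2 ≡ 1/2 = 1
¬(p3 ≡ (p1 ∧ p3)) = ¬1 = 0
¬(p3 ∧ p1) ∧ ¬(p3 ≡ (p1 ∧ p3)) = 1/2 ∧ 0 = 0
p1 ⊃ p2 = 3/4 ⊃ 3/4 = 1
p2 ⊃ (p1 ⊃ p2) = 3/4 ⊃ 1 = 1
p1 ∧ p2 = 3/4 ∧ 3/4 = 3/4
p3 ⊃ (p1 ∧ p2) = 1/2 ⊃ 3/4 = 1
p3 ∧ p2 = 1/2 ∧ 3/4 = 1/2
(p3 ∧ p2) ≡ p3 = 1/2 ≡ 1/2 = 1
(p3 ⊃ (p1 ∧ p2)) ∧ ((p3 ∧ p2) ≡ p3) = 1 ∧ 1 = 1
(p2 ⊃ (p1 ⊃ p2)) ≡ ((p3 ⊃ (p1 ∧ p2)) ∧ ((p3 ∧ p2) ≡ p3)) = 1 ≡ 1 = 1
p3 ∧ p2 = 1/2 ∧ 3/4 = 1/2
p2 ∧ p2 = 3/4 ∧ 3/4 = 3/4
p3 ⊃ p1 = 1/2 ⊃ 3/4 = 1
(p2 ∧ p2) ∧ (p3 ⊃ p1) = 3/4 ∧ 1 = 3/4
(p3 ∧ p2) ∧ ((p2 ∧ p2) ∧ (p3 ⊃ p1)) = 1/2 ∧ 3/4 = 1/2
p2 ⊃ p3 = 3/4 ⊃ 1/2 = 3/4
p1 ⊃ (p2 ⊃ p3) = 3/4 ⊃ 3/4 = 1
((p3 ∧ p2) ∧ ((p2 ∧ p2) ∧ (p3 ⊃ p1))) ∧ (p1 ⊃ (p2 ⊃ p3)) = 1/2 ∧ 1 = 1/2
((p2 ⊃ (p1 ⊃ p2)) ≡ ((p3 ⊃ (p1 ∧ p2)) ∧ ((p3 ∧ p2) ≡ p3))) ≡ (((p3 ∧ p2) ∧ ((p2 ∧ p2) ∧ (p3 ⊃ p1))) ∧ (p1 ⊃ (p2 ⊃ p3))) = 1 ≡ 1/2 = 1/2
(¬(p3 ∧ p1) ∧ ¬(p3 ≡ (p1 ∧ p3))) ⊃ (((p2 ⊃ (p1 ⊃ p2)) ≡ ((p3 ⊃ (p1 ∧ p2)) ∧ ((p3 ∧ p2) ≡ p3))) ≡ (((p3 ∧ p2) ∧ ((p2 ∧ p2) ∧ (p3 ⊃ p1))) ∧ (p1 ⊃ (p2 ⊃ p3)))) = 0 ⊃ 1/2 = 1
p2 ≡ p1 = 3/4 ≡ 3/4 = 1
¬p2 = ¬3/4 = 1/4
(p2 ≡ p1) ∧ ¬p2 = 1 ∧ 1/4 = 1/4
¬p2 = ¬3/4 = 1/4
¬p2 ⊃ p2 = 1/4 ⊃ 3/4 = 1
((p2 ≡ p1) ∧ ¬p2) ∧ (¬p2 ⊃ p2) = 1/4 ∧ 1 = 1/4
p2 ⊃ p1 = 3/4 ⊃ 3/4 = 1
p3 ⊃ (p2 ⊃ p1) = 1/2 ⊃ 1 = 1
¬(p3 ⊃ (p2 ⊃ p1)) = ¬1 = 0
¬p2 = ¬3/4 = 1/4
p3 ∧ ¬p2 = 1/2 ∧ 1/4 = 1/4
p3 ≡ p3 = 1/2 ≡ 1/2 = 1
(p3 ∧ ¬p2) ⊃ (p3 ≡ p3) = 1/4 ⊃ 1 = 1
¬(p3 ⊃ (p2 ⊃ p1)) ∧ ((p3 ∧ ¬p2) ⊃ (p3 ≡ p3)) = 0 ∧ 1 = 0
(((p2 ≡ p1) ∧ ¬p2) ∧ (¬p2 ⊃ p2)) ≡ (¬(p3 ⊃ (p2 ⊃ p1)) ∧ ((p3 ∧ ¬p2) ⊃ (p3 ≡ p3))) = 1/4 ≡ 0 = 3/4
¬((((p2 ≡ p1) ∧ ¬p2) ∧ (¬p2 ⊃ p2)) ≡ (¬(p3 ⊃ (p2 ⊃ p1)) ∧ ((p3 ∧ ¬p2) ⊃ (p3 ≡ p3)))) = ¬3/4 = 1/4
((¬(p3 ∧ p1) ∧ ¬(p3 ≡ (p1 ∧ p3))) ⊃ (((p2 ⊃ (p1 ⊃ p2)) ≡ ((p3 ⊃ (p1 ∧ p2)) ∧ ((p3 ∧ p2) ≡ p3))) ≡ (((p3 ∧ p2) ∧ ((p2 ∧ p2) ∧ (p3 ⊃ p1))) ∧ (p1 ⊃ (p2 ⊃ p3))))) ≡ ¬((((p2 ≡ p1) ∧ ¬p2) ∧ (¬p2 ⊃ p2)) ≡ (¬(p3 ⊃ (p2 ⊃ p1)) ∧ ((p3 ∧ ¬p2) ⊃ (p3 ≡ p3)))) = 1 ≡ 1/4 = 1/4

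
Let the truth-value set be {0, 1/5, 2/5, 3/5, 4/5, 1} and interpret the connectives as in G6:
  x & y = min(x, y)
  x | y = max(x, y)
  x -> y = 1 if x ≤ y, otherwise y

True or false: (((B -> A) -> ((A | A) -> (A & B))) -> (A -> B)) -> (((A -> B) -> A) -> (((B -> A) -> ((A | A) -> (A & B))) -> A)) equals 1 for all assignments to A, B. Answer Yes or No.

At A = 1, B = 2/5, for instance:
B -> A = 2/5 -> 1 = 1
A | A = 1 | 1 = 1
A & B = 1 & 2/5 = 2/5
(A | A) -> (A & B) = 1 -> 2/5 = 2/5
(B -> A) -> ((A | A) -> (A & B)) = 1 -> 2/5 = 2/5
A -> B = 1 -> 2/5 = 2/5
((B -> A) -> ((A | A) -> (A & B))) -> (A -> B) = 2/5 -> 2/5 = 1
(A -> B) -> A = 2/5 -> 1 = 1
((B -> A) -> ((A | A) -> (A & B))) -> A = 2/5 -> 1 = 1
((A -> B) -> A) -> (((B -> A) -> ((A | A) -> (A & B))) -> A) = 1 -> 1 = 1
(((B -> A) -> ((A | A) -> (A & B))) -> (A -> B)) -> (((A -> B) -> A) -> (((B -> A) -> ((A | A) -> (A & B))) -> A)) = 1 -> 1 = 1
and checking the remaining 35 assignments likewise gives ≥ 1 in every case.

Yes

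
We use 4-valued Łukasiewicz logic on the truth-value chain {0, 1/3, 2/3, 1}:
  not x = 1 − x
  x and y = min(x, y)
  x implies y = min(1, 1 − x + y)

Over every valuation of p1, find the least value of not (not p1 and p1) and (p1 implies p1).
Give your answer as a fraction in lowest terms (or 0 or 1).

2/3

Take p1 = 1/3:
not p1 = not 1/3 = 2/3
not p1 and p1 = 2/3 and 1/3 = 1/3
not (not p1 and p1) = not 1/3 = 2/3
p1 implies p1 = 1/3 implies 1/3 = 1
not (not p1 and p1) and (p1 implies p1) = 2/3 and 1 = 2/3
No assignment yields a value below 2/3, so this is the minimum.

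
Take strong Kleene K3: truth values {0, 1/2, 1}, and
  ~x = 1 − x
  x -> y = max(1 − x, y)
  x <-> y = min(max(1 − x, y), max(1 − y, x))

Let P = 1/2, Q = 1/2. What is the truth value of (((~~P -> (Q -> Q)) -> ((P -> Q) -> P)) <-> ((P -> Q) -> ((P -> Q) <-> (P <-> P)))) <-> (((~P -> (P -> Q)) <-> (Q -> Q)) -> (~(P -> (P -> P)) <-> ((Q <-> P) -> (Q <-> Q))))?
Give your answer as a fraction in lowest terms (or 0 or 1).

~P = ~1/2 = 1/2
~~P = ~1/2 = 1/2
Q -> Q = 1/2 -> 1/2 = 1/2
~~P -> (Q -> Q) = 1/2 -> 1/2 = 1/2
P -> Q = 1/2 -> 1/2 = 1/2
(P -> Q) -> P = 1/2 -> 1/2 = 1/2
(~~P -> (Q -> Q)) -> ((P -> Q) -> P) = 1/2 -> 1/2 = 1/2
P -> Q = 1/2 -> 1/2 = 1/2
P -> Q = 1/2 -> 1/2 = 1/2
P <-> P = 1/2 <-> 1/2 = 1/2
(P -> Q) <-> (P <-> P) = 1/2 <-> 1/2 = 1/2
(P -> Q) -> ((P -> Q) <-> (P <-> P)) = 1/2 -> 1/2 = 1/2
((~~P -> (Q -> Q)) -> ((P -> Q) -> P)) <-> ((P -> Q) -> ((P -> Q) <-> (P <-> P))) = 1/2 <-> 1/2 = 1/2
~P = ~1/2 = 1/2
P -> Q = 1/2 -> 1/2 = 1/2
~P -> (P -> Q) = 1/2 -> 1/2 = 1/2
Q -> Q = 1/2 -> 1/2 = 1/2
(~P -> (P -> Q)) <-> (Q -> Q) = 1/2 <-> 1/2 = 1/2
P -> P = 1/2 -> 1/2 = 1/2
P -> (P -> P) = 1/2 -> 1/2 = 1/2
~(P -> (P -> P)) = ~1/2 = 1/2
Q <-> P = 1/2 <-> 1/2 = 1/2
Q <-> Q = 1/2 <-> 1/2 = 1/2
(Q <-> P) -> (Q <-> Q) = 1/2 -> 1/2 = 1/2
~(P -> (P -> P)) <-> ((Q <-> P) -> (Q <-> Q)) = 1/2 <-> 1/2 = 1/2
((~P -> (P -> Q)) <-> (Q -> Q)) -> (~(P -> (P -> P)) <-> ((Q <-> P) -> (Q <-> Q))) = 1/2 -> 1/2 = 1/2
(((~~P -> (Q -> Q)) -> ((P -> Q) -> P)) <-> ((P -> Q) -> ((P -> Q) <-> (P <-> P)))) <-> (((~P -> (P -> Q)) <-> (Q -> Q)) -> (~(P -> (P -> P)) <-> ((Q <-> P) -> (Q <-> Q)))) = 1/2 <-> 1/2 = 1/2

1/2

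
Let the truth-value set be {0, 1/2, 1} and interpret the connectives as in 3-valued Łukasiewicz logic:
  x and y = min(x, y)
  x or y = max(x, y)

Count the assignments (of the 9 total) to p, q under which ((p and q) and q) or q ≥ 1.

3

p = 0, q = 0 ↦ 0  <
p = 0, q = 1/2 ↦ 1/2  <
p = 0, q = 1 ↦ 1  ≥
p = 1/2, q = 0 ↦ 0  <
p = 1/2, q = 1/2 ↦ 1/2  <
p = 1/2, q = 1 ↦ 1  ≥
p = 1, q = 0 ↦ 0  <
p = 1, q = 1/2 ↦ 1/2  <
p = 1, q = 1 ↦ 1  ≥
So 3 of the 9 assignments meet the threshold.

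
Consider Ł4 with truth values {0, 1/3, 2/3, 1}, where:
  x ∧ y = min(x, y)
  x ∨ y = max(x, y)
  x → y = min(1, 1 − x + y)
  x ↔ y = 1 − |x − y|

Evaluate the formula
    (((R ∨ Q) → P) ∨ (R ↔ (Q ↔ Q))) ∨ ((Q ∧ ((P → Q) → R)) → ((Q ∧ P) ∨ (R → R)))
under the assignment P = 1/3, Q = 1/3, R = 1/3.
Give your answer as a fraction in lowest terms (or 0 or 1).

R ∨ Q = 1/3 ∨ 1/3 = 1/3
(R ∨ Q) → P = 1/3 → 1/3 = 1
Q ↔ Q = 1/3 ↔ 1/3 = 1
R ↔ (Q ↔ Q) = 1/3 ↔ 1 = 1/3
((R ∨ Q) → P) ∨ (R ↔ (Q ↔ Q)) = 1 ∨ 1/3 = 1
P → Q = 1/3 → 1/3 = 1
(P → Q) → R = 1 → 1/3 = 1/3
Q ∧ ((P → Q) → R) = 1/3 ∧ 1/3 = 1/3
Q ∧ P = 1/3 ∧ 1/3 = 1/3
R → R = 1/3 → 1/3 = 1
(Q ∧ P) ∨ (R → R) = 1/3 ∨ 1 = 1
(Q ∧ ((P → Q) → R)) → ((Q ∧ P) ∨ (R → R)) = 1/3 → 1 = 1
(((R ∨ Q) → P) ∨ (R ↔ (Q ↔ Q))) ∨ ((Q ∧ ((P → Q) → R)) → ((Q ∧ P) ∨ (R → R))) = 1 ∨ 1 = 1

1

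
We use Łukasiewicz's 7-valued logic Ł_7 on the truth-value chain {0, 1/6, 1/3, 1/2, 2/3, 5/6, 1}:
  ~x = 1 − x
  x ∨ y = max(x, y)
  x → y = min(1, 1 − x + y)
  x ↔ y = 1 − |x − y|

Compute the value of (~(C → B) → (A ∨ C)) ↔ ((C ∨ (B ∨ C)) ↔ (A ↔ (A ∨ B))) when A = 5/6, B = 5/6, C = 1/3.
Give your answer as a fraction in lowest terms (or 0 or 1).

C → B = 1/3 → 5/6 = 1
~(C → B) = ~1 = 0
A ∨ C = 5/6 ∨ 1/3 = 5/6
~(C → B) → (A ∨ C) = 0 → 5/6 = 1
B ∨ C = 5/6 ∨ 1/3 = 5/6
C ∨ (B ∨ C) = 1/3 ∨ 5/6 = 5/6
A ∨ B = 5/6 ∨ 5/6 = 5/6
A ↔ (A ∨ B) = 5/6 ↔ 5/6 = 1
(C ∨ (B ∨ C)) ↔ (A ↔ (A ∨ B)) = 5/6 ↔ 1 = 5/6
(~(C → B) → (A ∨ C)) ↔ ((C ∨ (B ∨ C)) ↔ (A ↔ (A ∨ B))) = 1 ↔ 5/6 = 5/6

5/6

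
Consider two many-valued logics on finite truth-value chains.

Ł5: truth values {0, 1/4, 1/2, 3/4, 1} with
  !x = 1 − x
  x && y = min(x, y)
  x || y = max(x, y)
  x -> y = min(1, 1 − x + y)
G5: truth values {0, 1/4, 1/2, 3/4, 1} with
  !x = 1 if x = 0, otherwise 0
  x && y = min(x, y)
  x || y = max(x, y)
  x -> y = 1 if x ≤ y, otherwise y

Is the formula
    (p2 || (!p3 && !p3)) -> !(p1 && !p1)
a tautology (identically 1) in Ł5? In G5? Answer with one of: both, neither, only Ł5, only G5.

only G5

In Ł5: at p1 = 1/4, p2 = 0, p3 = 0 the value is 3/4 — not a tautology.
In G5: every assignment gives 1 — tautology.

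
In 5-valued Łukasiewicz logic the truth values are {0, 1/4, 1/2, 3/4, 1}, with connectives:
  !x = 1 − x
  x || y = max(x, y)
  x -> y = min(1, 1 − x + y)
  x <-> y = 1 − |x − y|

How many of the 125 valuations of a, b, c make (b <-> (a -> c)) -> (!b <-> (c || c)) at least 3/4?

97

value 1: 81 assignments (counts)
value 3/4: 16 assignments (counts)
value 1/2: 16 assignments
value 1/4: 6 assignments
value 0: 6 assignments
So 97 of the 125 assignments meet the threshold.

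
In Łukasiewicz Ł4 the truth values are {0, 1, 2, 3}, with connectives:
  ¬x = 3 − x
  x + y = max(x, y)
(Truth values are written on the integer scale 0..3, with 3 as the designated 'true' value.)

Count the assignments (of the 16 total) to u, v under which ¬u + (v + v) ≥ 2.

u = 0, v = 0 ↦ 3  ≥
u = 0, v = 1 ↦ 3  ≥
u = 0, v = 2 ↦ 3  ≥
u = 0, v = 3 ↦ 3  ≥
u = 1, v = 0 ↦ 2  ≥
u = 1, v = 1 ↦ 2  ≥
u = 1, v = 2 ↦ 2  ≥
u = 1, v = 3 ↦ 3  ≥
u = 2, v = 0 ↦ 1  <
u = 2, v = 1 ↦ 1  <
u = 2, v = 2 ↦ 2  ≥
u = 2, v = 3 ↦ 3  ≥
u = 3, v = 0 ↦ 0  <
u = 3, v = 1 ↦ 1  <
u = 3, v = 2 ↦ 2  ≥
u = 3, v = 3 ↦ 3  ≥
So 12 of the 16 assignments meet the threshold.

12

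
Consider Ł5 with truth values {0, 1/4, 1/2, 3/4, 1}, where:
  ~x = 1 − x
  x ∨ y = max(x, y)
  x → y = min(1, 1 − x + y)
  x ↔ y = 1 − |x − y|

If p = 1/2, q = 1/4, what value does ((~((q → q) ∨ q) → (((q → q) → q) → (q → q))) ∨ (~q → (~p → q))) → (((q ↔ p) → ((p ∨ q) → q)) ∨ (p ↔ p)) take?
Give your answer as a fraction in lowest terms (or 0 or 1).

q → q = 1/4 → 1/4 = 1
(q → q) ∨ q = 1 ∨ 1/4 = 1
~((q → q) ∨ q) = ~1 = 0
q → q = 1/4 → 1/4 = 1
(q → q) → q = 1 → 1/4 = 1/4
q → q = 1/4 → 1/4 = 1
((q → q) → q) → (q → q) = 1/4 → 1 = 1
~((q → q) ∨ q) → (((q → q) → q) → (q → q)) = 0 → 1 = 1
~q = ~1/4 = 3/4
~p = ~1/2 = 1/2
~p → q = 1/2 → 1/4 = 3/4
~q → (~p → q) = 3/4 → 3/4 = 1
(~((q → q) ∨ q) → (((q → q) → q) → (q → q))) ∨ (~q → (~p → q)) = 1 ∨ 1 = 1
q ↔ p = 1/4 ↔ 1/2 = 3/4
p ∨ q = 1/2 ∨ 1/4 = 1/2
(p ∨ q) → q = 1/2 → 1/4 = 3/4
(q ↔ p) → ((p ∨ q) → q) = 3/4 → 3/4 = 1
p ↔ p = 1/2 ↔ 1/2 = 1
((q ↔ p) → ((p ∨ q) → q)) ∨ (p ↔ p) = 1 ∨ 1 = 1
((~((q → q) ∨ q) → (((q → q) → q) → (q → q))) ∨ (~q → (~p → q))) → (((q ↔ p) → ((p ∨ q) → q)) ∨ (p ↔ p)) = 1 → 1 = 1

1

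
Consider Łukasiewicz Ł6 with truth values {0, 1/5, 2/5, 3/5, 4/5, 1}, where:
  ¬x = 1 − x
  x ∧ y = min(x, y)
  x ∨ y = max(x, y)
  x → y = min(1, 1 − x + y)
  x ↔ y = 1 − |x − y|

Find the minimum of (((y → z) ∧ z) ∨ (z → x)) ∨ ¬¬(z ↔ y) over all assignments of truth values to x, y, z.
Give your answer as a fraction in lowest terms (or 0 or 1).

3/5

Take x = 0, y = 0, z = 2/5:
y → z = 0 → 2/5 = 1
(y → z) ∧ z = 1 ∧ 2/5 = 2/5
z → x = 2/5 → 0 = 3/5
((y → z) ∧ z) ∨ (z → x) = 2/5 ∨ 3/5 = 3/5
z ↔ y = 2/5 ↔ 0 = 3/5
¬(z ↔ y) = ¬3/5 = 2/5
¬¬(z ↔ y) = ¬2/5 = 3/5
(((y → z) ∧ z) ∨ (z → x)) ∨ ¬¬(z ↔ y) = 3/5 ∨ 3/5 = 3/5
No assignment yields a value below 3/5, so this is the minimum.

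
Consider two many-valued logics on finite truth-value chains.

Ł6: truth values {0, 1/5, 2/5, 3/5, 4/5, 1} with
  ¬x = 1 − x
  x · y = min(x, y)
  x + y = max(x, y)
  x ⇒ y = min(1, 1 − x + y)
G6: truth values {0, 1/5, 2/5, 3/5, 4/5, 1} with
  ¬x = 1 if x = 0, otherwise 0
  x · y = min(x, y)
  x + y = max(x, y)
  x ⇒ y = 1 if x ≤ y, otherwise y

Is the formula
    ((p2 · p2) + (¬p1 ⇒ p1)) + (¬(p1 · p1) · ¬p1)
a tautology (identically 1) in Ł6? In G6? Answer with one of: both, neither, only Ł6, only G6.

In Ł6: at p1 = 1/5, p2 = 0 the value is 4/5 — not a tautology.
In G6: every assignment gives 1 — tautology.

only G6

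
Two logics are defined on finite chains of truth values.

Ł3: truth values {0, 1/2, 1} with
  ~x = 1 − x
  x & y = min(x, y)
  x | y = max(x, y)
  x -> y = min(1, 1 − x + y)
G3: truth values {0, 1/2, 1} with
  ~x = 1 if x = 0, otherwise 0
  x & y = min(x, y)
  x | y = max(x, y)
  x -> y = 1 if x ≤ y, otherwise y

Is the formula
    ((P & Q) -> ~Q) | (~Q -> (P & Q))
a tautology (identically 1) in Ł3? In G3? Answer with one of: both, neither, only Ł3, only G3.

In Ł3: every assignment gives 1 — tautology.
In G3: every assignment gives 1 — tautology.

both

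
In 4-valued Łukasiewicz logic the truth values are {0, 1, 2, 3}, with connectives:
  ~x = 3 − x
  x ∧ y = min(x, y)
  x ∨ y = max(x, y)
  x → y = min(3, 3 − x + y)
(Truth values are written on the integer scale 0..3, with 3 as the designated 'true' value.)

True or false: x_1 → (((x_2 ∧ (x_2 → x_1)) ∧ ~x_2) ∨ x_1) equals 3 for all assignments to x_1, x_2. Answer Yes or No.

x_1 = 0, x_2 = 0 ↦ 3
x_1 = 0, x_2 = 1 ↦ 3
x_1 = 0, x_2 = 2 ↦ 3
x_1 = 0, x_2 = 3 ↦ 3
x_1 = 1, x_2 = 0 ↦ 3
x_1 = 1, x_2 = 1 ↦ 3
x_1 = 1, x_2 = 2 ↦ 3
x_1 = 1, x_2 = 3 ↦ 3
x_1 = 2, x_2 = 0 ↦ 3
x_1 = 2, x_2 = 1 ↦ 3
x_1 = 2, x_2 = 2 ↦ 3
x_1 = 2, x_2 = 3 ↦ 3
x_1 = 3, x_2 = 0 ↦ 3
x_1 = 3, x_2 = 1 ↦ 3
x_1 = 3, x_2 = 2 ↦ 3
x_1 = 3, x_2 = 3 ↦ 3
Every assignment gives a value ≥ 3.

Yes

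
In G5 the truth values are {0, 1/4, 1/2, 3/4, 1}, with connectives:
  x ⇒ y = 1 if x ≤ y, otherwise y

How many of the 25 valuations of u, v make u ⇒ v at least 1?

value 1: 15 assignments (counts)
value 3/4: 1 assignment
value 1/2: 2 assignments
value 1/4: 3 assignments
value 0: 4 assignments
So 15 of the 25 assignments meet the threshold.

15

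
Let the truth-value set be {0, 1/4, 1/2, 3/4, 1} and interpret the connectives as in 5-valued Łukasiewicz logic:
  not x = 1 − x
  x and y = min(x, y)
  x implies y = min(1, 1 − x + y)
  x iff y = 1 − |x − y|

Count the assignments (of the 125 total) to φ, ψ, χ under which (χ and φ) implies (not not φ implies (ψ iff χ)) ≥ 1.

value 1: 116 assignments (counts)
value 3/4: 4 assignments
value 1/2: 3 assignments
value 1/4: 1 assignment
value 0: 1 assignment
So 116 of the 125 assignments meet the threshold.

116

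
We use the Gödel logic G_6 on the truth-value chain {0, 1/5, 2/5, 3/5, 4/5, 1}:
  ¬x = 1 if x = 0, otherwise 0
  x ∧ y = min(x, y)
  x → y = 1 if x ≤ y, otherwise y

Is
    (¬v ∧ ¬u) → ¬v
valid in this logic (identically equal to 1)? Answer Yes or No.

At u = 0, v = 1/5, for instance:
¬v = ¬1/5 = 0
¬u = ¬0 = 1
¬v ∧ ¬u = 0 ∧ 1 = 0
(¬v ∧ ¬u) → ¬v = 0 → 0 = 1
and checking the remaining 35 assignments likewise gives ≥ 1 in every case.

Yes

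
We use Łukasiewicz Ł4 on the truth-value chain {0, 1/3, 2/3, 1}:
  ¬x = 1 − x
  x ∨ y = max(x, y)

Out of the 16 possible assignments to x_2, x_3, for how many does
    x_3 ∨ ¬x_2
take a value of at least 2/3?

12

x_2 = 0, x_3 = 0 ↦ 1  ≥
x_2 = 0, x_3 = 1/3 ↦ 1  ≥
x_2 = 0, x_3 = 2/3 ↦ 1  ≥
x_2 = 0, x_3 = 1 ↦ 1  ≥
x_2 = 1/3, x_3 = 0 ↦ 2/3  ≥
x_2 = 1/3, x_3 = 1/3 ↦ 2/3  ≥
x_2 = 1/3, x_3 = 2/3 ↦ 2/3  ≥
x_2 = 1/3, x_3 = 1 ↦ 1  ≥
x_2 = 2/3, x_3 = 0 ↦ 1/3  <
x_2 = 2/3, x_3 = 1/3 ↦ 1/3  <
x_2 = 2/3, x_3 = 2/3 ↦ 2/3  ≥
x_2 = 2/3, x_3 = 1 ↦ 1  ≥
x_2 = 1, x_3 = 0 ↦ 0  <
x_2 = 1, x_3 = 1/3 ↦ 1/3  <
x_2 = 1, x_3 = 2/3 ↦ 2/3  ≥
x_2 = 1, x_3 = 1 ↦ 1  ≥
So 12 of the 16 assignments meet the threshold.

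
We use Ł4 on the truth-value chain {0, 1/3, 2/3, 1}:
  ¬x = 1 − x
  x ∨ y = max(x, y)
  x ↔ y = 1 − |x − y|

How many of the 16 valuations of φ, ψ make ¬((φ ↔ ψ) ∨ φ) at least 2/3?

3

φ = 0, ψ = 0 ↦ 0  <
φ = 0, ψ = 1/3 ↦ 1/3  <
φ = 0, ψ = 2/3 ↦ 2/3  ≥
φ = 0, ψ = 1 ↦ 1  ≥
φ = 1/3, ψ = 0 ↦ 1/3  <
φ = 1/3, ψ = 1/3 ↦ 0  <
φ = 1/3, ψ = 2/3 ↦ 1/3  <
φ = 1/3, ψ = 1 ↦ 2/3  ≥
φ = 2/3, ψ = 0 ↦ 1/3  <
φ = 2/3, ψ = 1/3 ↦ 1/3  <
φ = 2/3, ψ = 2/3 ↦ 0  <
φ = 2/3, ψ = 1 ↦ 1/3  <
φ = 1, ψ = 0 ↦ 0  <
φ = 1, ψ = 1/3 ↦ 0  <
φ = 1, ψ = 2/3 ↦ 0  <
φ = 1, ψ = 1 ↦ 0  <
So 3 of the 16 assignments meet the threshold.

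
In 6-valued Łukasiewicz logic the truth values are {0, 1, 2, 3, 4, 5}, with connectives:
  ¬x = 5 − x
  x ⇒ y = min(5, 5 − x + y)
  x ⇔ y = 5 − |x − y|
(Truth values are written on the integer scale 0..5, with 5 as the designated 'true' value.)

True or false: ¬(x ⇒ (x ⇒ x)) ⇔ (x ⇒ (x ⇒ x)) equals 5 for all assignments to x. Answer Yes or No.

Counterexample: take x = 0.
x ⇒ x = 0 ⇒ 0 = 5
x ⇒ (x ⇒ x) = 0 ⇒ 5 = 5
¬(x ⇒ (x ⇒ x)) = ¬5 = 0
x ⇒ x = 0 ⇒ 0 = 5
x ⇒ (x ⇒ x) = 0 ⇒ 5 = 5
¬(x ⇒ (x ⇒ x)) ⇔ (x ⇒ (x ⇒ x)) = 0 ⇔ 5 = 0
This gives 0 ≠ 5.

No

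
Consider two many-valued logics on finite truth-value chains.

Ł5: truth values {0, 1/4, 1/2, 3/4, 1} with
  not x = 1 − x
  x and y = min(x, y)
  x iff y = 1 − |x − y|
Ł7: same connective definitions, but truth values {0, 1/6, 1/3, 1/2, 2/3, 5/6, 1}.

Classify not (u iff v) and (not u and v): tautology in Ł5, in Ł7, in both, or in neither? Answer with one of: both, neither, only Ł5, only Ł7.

In Ł5: at u = 0, v = 0 the value is 0 — not a tautology.
In Ł7: at u = 0, v = 0 the value is 0 — not a tautology.

neither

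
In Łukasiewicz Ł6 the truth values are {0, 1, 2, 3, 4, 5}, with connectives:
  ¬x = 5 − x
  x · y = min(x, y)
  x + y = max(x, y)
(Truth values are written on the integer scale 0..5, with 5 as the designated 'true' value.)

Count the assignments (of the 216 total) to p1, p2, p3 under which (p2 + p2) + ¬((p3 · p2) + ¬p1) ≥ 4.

value 5: 46 assignments (counts)
value 4: 58 assignments (counts)
value 3: 58 assignments
value 2: 30 assignments
value 1: 18 assignments
value 0: 6 assignments
So 104 of the 216 assignments meet the threshold.

104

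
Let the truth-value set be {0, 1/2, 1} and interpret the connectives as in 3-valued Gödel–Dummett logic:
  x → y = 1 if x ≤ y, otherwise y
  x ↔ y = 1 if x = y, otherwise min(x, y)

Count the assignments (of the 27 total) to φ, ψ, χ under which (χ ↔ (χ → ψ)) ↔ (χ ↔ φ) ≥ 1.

12

value 1: 12 assignments (counts)
value 1/2: 4 assignments
value 0: 11 assignments
So 12 of the 27 assignments meet the threshold.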